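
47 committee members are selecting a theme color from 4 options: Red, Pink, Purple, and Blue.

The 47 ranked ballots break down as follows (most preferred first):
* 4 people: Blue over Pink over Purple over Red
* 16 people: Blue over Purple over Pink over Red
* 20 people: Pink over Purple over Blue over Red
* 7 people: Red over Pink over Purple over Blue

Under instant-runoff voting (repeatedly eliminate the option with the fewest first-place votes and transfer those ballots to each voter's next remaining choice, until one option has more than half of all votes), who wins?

Pink

Round 1: Red 7, Pink 20, Purple 0, Blue 20. Purple eliminated.
Round 2: Red 7, Pink 20, Blue 20. Red eliminated.
Round 3: Pink 27, Blue 20. Pink has a majority (≥24).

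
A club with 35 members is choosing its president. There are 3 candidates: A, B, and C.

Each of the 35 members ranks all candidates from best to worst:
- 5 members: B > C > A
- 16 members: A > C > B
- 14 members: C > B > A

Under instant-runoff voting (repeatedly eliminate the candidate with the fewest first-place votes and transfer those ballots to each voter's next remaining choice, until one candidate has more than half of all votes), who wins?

Round 1: A 16, B 5, C 14. B eliminated.
Round 2: A 16, C 19. C has a majority (≥18).

C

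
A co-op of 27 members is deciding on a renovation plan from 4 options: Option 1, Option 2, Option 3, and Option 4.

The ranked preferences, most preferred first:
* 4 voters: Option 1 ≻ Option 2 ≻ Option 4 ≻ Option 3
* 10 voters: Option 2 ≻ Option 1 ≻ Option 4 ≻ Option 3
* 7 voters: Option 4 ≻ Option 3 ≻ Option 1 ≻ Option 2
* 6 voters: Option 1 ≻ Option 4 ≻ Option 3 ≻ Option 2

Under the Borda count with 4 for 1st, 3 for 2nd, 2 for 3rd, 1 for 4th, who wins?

Option 1

Option 1: 4×4 + 10×3 + 7×2 + 6×4 = 84
Option 2: 4×3 + 10×4 + 7×1 + 6×1 = 65
Option 3: 4×1 + 10×1 + 7×3 + 6×2 = 47
Option 4: 4×2 + 10×2 + 7×4 + 6×3 = 74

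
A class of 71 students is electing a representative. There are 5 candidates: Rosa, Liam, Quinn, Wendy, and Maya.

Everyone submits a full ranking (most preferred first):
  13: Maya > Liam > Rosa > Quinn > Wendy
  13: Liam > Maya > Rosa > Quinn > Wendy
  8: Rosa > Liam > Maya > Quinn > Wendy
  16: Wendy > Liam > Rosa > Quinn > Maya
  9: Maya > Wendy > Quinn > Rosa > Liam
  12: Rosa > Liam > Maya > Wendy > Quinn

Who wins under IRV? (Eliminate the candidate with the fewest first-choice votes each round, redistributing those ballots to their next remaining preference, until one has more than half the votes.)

Rosa

Round 1: Rosa 20, Liam 13, Quinn 0, Wendy 16, Maya 22. Quinn eliminated.
Round 2: Rosa 20, Liam 13, Wendy 16, Maya 22. Liam eliminated.
Round 3: Rosa 20, Wendy 16, Maya 35. Wendy eliminated.
Round 4: Rosa 36, Maya 35. Rosa has a majority (≥36).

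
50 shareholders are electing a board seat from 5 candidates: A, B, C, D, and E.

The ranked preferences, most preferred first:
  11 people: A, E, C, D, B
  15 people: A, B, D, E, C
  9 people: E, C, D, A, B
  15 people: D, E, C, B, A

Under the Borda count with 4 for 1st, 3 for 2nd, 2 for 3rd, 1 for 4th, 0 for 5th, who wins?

E

A: 11×4 + 15×4 + 9×1 + 15×0 = 113
B: 11×0 + 15×3 + 9×0 + 15×1 = 60
C: 11×2 + 15×0 + 9×3 + 15×2 = 79
D: 11×1 + 15×2 + 9×2 + 15×4 = 119
E: 11×3 + 15×1 + 9×4 + 15×3 = 129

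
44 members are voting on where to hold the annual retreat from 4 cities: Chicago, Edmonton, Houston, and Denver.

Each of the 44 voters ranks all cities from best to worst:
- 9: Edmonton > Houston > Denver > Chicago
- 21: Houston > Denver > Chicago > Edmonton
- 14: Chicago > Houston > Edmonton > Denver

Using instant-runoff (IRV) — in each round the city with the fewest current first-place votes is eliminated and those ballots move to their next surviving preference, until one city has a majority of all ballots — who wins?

Houston

Round 1: Chicago 14, Edmonton 9, Houston 21, Denver 0. Denver eliminated.
Round 2: Chicago 14, Edmonton 9, Houston 21. Edmonton eliminated.
Round 3: Chicago 14, Houston 30. Houston has a majority (≥23).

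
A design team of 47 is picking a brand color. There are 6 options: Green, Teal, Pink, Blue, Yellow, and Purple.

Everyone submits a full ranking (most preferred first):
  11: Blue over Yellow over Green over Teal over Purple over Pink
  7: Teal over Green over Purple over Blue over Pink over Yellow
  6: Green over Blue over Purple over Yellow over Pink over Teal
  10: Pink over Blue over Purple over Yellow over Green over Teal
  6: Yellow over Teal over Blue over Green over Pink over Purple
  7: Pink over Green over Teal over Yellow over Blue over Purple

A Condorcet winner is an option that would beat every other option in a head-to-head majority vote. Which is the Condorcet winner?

Blue vs Green: 27–20
Blue vs Teal: 27–20
Blue vs Pink: 30–17
Blue vs Yellow: 34–13
Blue vs Purple: 40–7
Blue beats every other option.

Blue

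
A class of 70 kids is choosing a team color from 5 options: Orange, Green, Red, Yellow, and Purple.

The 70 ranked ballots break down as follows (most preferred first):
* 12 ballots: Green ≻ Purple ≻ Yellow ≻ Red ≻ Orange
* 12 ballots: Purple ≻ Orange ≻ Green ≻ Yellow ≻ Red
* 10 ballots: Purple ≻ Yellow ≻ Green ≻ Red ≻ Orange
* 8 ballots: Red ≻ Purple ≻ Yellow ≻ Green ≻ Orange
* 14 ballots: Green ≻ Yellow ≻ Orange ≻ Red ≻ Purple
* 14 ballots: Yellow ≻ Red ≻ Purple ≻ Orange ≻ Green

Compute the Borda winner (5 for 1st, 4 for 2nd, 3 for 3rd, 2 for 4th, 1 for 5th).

Yellow

Orange: 12×1 + 12×4 + 10×1 + 8×1 + 14×3 + 14×2 = 148
Green: 12×5 + 12×3 + 10×3 + 8×2 + 14×5 + 14×1 = 226
Red: 12×2 + 12×1 + 10×2 + 8×5 + 14×2 + 14×4 = 180
Yellow: 12×3 + 12×2 + 10×4 + 8×3 + 14×4 + 14×5 = 250
Purple: 12×4 + 12×5 + 10×5 + 8×4 + 14×1 + 14×3 = 246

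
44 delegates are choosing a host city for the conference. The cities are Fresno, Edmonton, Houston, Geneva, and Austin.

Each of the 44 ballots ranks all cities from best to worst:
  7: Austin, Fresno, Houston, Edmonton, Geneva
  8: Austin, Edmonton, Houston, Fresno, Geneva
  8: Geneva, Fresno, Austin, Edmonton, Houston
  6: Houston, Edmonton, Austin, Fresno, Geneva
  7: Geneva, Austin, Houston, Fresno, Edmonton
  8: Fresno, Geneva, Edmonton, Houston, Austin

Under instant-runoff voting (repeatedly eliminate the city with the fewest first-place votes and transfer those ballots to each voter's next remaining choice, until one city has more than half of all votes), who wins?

Round 1: Fresno 8, Edmonton 0, Houston 6, Geneva 15, Austin 15. Edmonton eliminated.
Round 2: Fresno 8, Houston 6, Geneva 15, Austin 15. Houston eliminated.
Round 3: Fresno 8, Geneva 15, Austin 21. Fresno eliminated.
Round 4: Geneva 23, Austin 21. Geneva has a majority (≥23).

Geneva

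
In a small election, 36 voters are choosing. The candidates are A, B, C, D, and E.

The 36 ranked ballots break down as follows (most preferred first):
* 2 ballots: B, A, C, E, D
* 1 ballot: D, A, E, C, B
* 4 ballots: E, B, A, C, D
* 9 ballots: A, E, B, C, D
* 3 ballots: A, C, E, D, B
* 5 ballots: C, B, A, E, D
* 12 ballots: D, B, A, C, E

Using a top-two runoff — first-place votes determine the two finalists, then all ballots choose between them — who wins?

Round 1 first-place votes: A 12, B 2, C 5, D 13, E 4. D and A advance.
Runoff: D is ranked above A on 13 ballots, A above D on 23.

A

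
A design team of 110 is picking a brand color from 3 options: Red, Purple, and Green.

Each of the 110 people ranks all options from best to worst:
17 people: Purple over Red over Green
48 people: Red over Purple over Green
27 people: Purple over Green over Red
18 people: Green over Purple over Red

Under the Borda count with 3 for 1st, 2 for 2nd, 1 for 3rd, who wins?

Red: 17×2 + 48×3 + 27×1 + 18×1 = 223
Purple: 17×3 + 48×2 + 27×3 + 18×2 = 264
Green: 17×1 + 48×1 + 27×2 + 18×3 = 173

Purple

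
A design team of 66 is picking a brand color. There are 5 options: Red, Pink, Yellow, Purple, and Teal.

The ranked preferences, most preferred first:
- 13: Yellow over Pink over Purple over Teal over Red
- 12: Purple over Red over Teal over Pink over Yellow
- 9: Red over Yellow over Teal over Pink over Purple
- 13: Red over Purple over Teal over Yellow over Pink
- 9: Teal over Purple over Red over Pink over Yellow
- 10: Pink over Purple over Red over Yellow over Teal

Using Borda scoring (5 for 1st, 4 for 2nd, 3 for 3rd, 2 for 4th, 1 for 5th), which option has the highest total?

Red: 13×1 + 12×4 + 9×5 + 13×5 + 9×3 + 10×3 = 228
Pink: 13×4 + 12×2 + 9×2 + 13×1 + 9×2 + 10×5 = 175
Yellow: 13×5 + 12×1 + 9×4 + 13×2 + 9×1 + 10×2 = 168
Purple: 13×3 + 12×5 + 9×1 + 13×4 + 9×4 + 10×4 = 236
Teal: 13×2 + 12×3 + 9×3 + 13×3 + 9×5 + 10×1 = 183

Purple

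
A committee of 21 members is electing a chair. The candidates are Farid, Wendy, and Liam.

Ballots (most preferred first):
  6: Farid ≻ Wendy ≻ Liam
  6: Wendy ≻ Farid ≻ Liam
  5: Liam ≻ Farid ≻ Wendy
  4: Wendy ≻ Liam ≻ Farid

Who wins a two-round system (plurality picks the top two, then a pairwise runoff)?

Round 1 first-place votes: Farid 6, Wendy 10, Liam 5. Wendy and Farid advance.
Runoff: Wendy is ranked above Farid on 10 ballots, Farid above Wendy on 11.

Farid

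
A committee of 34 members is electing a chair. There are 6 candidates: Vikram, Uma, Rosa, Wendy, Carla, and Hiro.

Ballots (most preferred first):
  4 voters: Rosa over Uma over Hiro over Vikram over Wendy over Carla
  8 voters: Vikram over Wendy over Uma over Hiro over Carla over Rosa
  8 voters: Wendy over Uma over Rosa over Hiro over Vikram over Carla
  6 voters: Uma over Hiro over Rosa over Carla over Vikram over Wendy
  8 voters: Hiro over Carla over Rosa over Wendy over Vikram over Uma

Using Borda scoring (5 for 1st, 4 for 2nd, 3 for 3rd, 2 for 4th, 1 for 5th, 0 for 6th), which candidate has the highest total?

Hiro

Vikram: 4×2 + 8×5 + 8×1 + 6×1 + 8×1 = 70
Uma: 4×4 + 8×3 + 8×4 + 6×5 + 8×0 = 102
Rosa: 4×5 + 8×0 + 8×3 + 6×3 + 8×3 = 86
Wendy: 4×1 + 8×4 + 8×5 + 6×0 + 8×2 = 92
Carla: 4×0 + 8×1 + 8×0 + 6×2 + 8×4 = 52
Hiro: 4×3 + 8×2 + 8×2 + 6×4 + 8×5 = 108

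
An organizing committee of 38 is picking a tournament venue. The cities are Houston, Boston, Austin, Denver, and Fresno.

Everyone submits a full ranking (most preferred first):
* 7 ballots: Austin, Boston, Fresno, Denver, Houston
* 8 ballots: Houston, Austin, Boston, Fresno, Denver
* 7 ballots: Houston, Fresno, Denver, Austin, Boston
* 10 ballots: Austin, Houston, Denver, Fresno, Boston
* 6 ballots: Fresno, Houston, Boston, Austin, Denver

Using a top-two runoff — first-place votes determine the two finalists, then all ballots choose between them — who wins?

Round 1 first-place votes: Houston 15, Boston 0, Austin 17, Denver 0, Fresno 6. Austin and Houston advance.
Runoff: Austin is ranked above Houston on 17 ballots, Houston above Austin on 21.

Houston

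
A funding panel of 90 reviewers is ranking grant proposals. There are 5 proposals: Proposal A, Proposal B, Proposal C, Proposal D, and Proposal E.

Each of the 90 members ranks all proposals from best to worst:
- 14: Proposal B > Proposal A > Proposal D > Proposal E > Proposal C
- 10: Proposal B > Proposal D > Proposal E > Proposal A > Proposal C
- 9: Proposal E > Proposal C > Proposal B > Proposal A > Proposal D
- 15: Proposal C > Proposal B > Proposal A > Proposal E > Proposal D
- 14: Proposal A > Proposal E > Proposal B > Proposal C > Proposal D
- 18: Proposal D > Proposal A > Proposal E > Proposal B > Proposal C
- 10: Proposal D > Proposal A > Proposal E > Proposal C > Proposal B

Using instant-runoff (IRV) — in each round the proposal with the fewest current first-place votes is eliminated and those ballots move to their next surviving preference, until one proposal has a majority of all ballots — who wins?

Round 1: Proposal A 14, Proposal B 24, Proposal C 15, Proposal D 28, Proposal E 9. Proposal E eliminated.
Round 2: Proposal A 14, Proposal B 24, Proposal C 24, Proposal D 28. Proposal A eliminated.
Round 3: Proposal B 38, Proposal C 24, Proposal D 28. Proposal C eliminated.
Round 4: Proposal B 62, Proposal D 28. Proposal B has a majority (≥46).

Proposal B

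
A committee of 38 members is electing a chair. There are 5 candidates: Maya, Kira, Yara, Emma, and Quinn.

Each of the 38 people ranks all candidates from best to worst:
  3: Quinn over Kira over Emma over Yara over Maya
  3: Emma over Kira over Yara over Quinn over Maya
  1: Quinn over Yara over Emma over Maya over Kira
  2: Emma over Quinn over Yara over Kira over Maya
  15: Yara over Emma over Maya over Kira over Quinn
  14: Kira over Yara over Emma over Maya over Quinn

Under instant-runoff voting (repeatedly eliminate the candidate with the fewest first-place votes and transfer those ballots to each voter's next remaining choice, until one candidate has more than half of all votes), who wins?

Round 1: Maya 0, Kira 14, Yara 15, Emma 5, Quinn 4. Maya eliminated.
Round 2: Kira 14, Yara 15, Emma 5, Quinn 4. Quinn eliminated.
Round 3: Kira 17, Yara 16, Emma 5. Emma eliminated.
Round 4: Kira 20, Yara 18. Kira has a majority (≥20).

Kira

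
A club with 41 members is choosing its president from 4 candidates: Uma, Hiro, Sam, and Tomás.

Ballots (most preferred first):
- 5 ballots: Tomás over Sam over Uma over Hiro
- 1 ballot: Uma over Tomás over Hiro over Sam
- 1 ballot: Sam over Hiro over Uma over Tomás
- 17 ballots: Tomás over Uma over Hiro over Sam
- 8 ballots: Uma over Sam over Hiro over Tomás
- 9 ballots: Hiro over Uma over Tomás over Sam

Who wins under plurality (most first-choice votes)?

First-place votes: Uma 9, Hiro 9, Sam 1, Tomás 22.

Tomás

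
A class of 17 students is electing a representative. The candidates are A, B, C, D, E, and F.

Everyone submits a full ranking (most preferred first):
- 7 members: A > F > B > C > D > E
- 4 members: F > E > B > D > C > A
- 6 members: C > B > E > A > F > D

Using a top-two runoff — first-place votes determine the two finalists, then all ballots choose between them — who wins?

Round 1 first-place votes: A 7, B 0, C 6, D 0, E 0, F 4. A and C advance.
Runoff: A is ranked above C on 7 ballots, C above A on 10.

C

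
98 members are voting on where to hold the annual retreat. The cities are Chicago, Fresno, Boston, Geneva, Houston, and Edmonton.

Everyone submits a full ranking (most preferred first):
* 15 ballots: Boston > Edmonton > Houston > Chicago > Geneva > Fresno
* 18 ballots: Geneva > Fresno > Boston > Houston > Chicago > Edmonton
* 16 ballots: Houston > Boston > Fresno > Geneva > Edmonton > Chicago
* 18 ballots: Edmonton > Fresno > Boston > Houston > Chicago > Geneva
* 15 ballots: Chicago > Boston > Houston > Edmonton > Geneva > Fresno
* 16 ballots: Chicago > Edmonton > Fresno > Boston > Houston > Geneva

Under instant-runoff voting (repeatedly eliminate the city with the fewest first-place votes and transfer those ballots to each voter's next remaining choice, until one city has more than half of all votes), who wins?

Edmonton

Round 1: Chicago 31, Fresno 0, Boston 15, Geneva 18, Houston 16, Edmonton 18. Fresno eliminated.
Round 2: Chicago 31, Boston 15, Geneva 18, Houston 16, Edmonton 18. Boston eliminated.
Round 3: Chicago 31, Geneva 18, Houston 16, Edmonton 33. Houston eliminated.
Round 4: Chicago 31, Geneva 34, Edmonton 33. Chicago eliminated.
Round 5: Geneva 34, Edmonton 64. Edmonton has a majority (≥50).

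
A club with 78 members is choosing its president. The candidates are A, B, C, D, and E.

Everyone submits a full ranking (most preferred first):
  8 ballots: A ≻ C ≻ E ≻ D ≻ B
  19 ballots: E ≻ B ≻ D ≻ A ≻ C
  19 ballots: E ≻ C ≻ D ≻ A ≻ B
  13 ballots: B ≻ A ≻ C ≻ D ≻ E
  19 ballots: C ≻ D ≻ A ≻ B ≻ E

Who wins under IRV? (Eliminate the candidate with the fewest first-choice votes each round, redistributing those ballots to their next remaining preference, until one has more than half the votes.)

Round 1: A 8, B 13, C 19, D 0, E 38. D eliminated.
Round 2: A 8, B 13, C 19, E 38. A eliminated.
Round 3: B 13, C 27, E 38. B eliminated.
Round 4: C 40, E 38. C has a majority (≥40).

C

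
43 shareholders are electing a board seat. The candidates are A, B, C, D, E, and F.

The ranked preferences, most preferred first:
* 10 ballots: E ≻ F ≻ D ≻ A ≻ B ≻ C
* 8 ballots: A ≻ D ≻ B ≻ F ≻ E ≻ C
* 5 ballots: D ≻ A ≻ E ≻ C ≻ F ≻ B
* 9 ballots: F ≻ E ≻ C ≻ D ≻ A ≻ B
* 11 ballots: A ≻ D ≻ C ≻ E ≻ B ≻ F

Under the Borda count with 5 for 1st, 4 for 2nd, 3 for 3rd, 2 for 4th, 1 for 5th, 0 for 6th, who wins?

D

A: 10×2 + 8×5 + 5×4 + 9×1 + 11×5 = 144
B: 10×1 + 8×3 + 5×0 + 9×0 + 11×1 = 45
C: 10×0 + 8×0 + 5×2 + 9×3 + 11×3 = 70
D: 10×3 + 8×4 + 5×5 + 9×2 + 11×4 = 149
E: 10×5 + 8×1 + 5×3 + 9×4 + 11×2 = 131
F: 10×4 + 8×2 + 5×1 + 9×5 + 11×0 = 106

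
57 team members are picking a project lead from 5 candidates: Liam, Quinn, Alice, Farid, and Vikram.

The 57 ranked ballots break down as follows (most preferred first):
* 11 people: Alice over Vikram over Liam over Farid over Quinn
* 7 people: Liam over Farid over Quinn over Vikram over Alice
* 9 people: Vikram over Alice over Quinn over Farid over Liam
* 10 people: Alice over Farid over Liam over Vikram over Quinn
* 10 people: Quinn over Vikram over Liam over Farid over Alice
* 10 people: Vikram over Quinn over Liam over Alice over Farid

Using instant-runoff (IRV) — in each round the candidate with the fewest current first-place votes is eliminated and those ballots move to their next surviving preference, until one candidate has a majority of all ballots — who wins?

Round 1: Liam 7, Quinn 10, Alice 21, Farid 0, Vikram 19. Farid eliminated.
Round 2: Liam 7, Quinn 10, Alice 21, Vikram 19. Liam eliminated.
Round 3: Quinn 17, Alice 21, Vikram 19. Quinn eliminated.
Round 4: Alice 21, Vikram 36. Vikram has a majority (≥29).

Vikram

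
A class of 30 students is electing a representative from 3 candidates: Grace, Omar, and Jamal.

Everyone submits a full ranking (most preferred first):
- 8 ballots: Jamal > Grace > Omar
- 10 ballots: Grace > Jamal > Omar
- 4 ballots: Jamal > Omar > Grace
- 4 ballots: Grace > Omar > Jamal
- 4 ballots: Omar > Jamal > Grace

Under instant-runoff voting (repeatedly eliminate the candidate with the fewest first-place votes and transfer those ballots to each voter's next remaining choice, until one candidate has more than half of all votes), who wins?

Round 1: Grace 14, Omar 4, Jamal 12. Omar eliminated.
Round 2: Grace 14, Jamal 16. Jamal has a majority (≥16).

Jamal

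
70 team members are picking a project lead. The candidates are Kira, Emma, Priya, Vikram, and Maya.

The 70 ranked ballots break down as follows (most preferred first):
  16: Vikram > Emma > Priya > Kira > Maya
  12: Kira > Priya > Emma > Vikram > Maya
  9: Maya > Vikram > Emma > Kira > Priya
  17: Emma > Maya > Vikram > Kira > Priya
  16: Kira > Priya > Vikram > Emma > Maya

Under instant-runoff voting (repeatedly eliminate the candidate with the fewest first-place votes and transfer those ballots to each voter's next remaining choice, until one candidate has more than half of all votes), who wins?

Vikram

Round 1: Kira 28, Emma 17, Priya 0, Vikram 16, Maya 9. Priya eliminated.
Round 2: Kira 28, Emma 17, Vikram 16, Maya 9. Maya eliminated.
Round 3: Kira 28, Emma 17, Vikram 25. Emma eliminated.
Round 4: Kira 28, Vikram 42. Vikram has a majority (≥36).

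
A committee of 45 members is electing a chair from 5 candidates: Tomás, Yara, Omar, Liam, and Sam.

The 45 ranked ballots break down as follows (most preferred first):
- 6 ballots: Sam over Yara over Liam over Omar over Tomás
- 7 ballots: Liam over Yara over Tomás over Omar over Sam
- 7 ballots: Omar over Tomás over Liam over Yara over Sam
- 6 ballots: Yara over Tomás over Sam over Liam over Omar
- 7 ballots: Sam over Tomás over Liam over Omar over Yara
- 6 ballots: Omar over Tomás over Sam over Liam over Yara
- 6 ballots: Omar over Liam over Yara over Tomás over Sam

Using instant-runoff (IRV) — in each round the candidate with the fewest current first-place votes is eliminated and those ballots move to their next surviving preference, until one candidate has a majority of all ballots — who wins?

Omar

Round 1: Tomás 0, Yara 6, Omar 19, Liam 7, Sam 13. Tomás eliminated.
Round 2: Yara 6, Omar 19, Liam 7, Sam 13. Yara eliminated.
Round 3: Omar 19, Liam 7, Sam 19. Liam eliminated.
Round 4: Omar 26, Sam 19. Omar has a majority (≥23).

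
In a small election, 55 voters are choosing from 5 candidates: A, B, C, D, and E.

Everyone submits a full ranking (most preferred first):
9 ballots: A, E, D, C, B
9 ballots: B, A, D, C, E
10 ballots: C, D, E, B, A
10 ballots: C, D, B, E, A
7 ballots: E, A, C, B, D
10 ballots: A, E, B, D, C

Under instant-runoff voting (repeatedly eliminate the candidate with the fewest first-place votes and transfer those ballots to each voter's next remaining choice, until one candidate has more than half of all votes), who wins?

A

Round 1: A 19, B 9, C 20, D 0, E 7. D eliminated.
Round 2: A 19, B 9, C 20, E 7. E eliminated.
Round 3: A 26, B 9, C 20. B eliminated.
Round 4: A 35, C 20. A has a majority (≥28).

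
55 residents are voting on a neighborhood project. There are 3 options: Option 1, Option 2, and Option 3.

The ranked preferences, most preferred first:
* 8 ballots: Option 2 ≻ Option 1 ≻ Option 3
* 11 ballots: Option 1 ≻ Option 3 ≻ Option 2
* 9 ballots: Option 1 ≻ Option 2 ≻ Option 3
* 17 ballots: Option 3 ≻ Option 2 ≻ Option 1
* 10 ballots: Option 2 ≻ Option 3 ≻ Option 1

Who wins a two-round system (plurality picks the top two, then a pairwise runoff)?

Round 1 first-place votes: Option 1 20, Option 2 18, Option 3 17. Option 1 and Option 2 advance.
Runoff: Option 1 is ranked above Option 2 on 20 ballots, Option 2 above Option 1 on 35.

Option 2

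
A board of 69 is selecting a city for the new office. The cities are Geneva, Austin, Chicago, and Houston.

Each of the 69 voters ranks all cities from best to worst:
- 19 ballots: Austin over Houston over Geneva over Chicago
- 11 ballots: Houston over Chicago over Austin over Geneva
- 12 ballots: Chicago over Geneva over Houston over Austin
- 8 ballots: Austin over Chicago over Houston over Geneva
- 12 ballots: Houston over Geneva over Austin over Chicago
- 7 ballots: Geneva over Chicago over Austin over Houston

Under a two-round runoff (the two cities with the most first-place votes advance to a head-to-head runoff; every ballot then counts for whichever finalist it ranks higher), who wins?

Houston

Round 1 first-place votes: Geneva 7, Austin 27, Chicago 12, Houston 23. Austin and Houston advance.
Runoff: Austin is ranked above Houston on 34 ballots, Houston above Austin on 35.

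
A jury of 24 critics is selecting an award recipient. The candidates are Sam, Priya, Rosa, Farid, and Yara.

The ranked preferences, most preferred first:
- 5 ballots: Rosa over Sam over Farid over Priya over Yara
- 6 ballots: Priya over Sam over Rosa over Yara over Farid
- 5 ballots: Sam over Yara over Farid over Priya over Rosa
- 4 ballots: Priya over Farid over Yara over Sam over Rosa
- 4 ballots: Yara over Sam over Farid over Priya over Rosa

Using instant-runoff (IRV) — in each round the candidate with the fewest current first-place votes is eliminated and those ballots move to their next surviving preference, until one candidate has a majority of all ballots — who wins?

Sam

Round 1: Sam 5, Priya 10, Rosa 5, Farid 0, Yara 4. Farid eliminated.
Round 2: Sam 5, Priya 10, Rosa 5, Yara 4. Yara eliminated.
Round 3: Sam 9, Priya 10, Rosa 5. Rosa eliminated.
Round 4: Sam 14, Priya 10. Sam has a majority (≥13).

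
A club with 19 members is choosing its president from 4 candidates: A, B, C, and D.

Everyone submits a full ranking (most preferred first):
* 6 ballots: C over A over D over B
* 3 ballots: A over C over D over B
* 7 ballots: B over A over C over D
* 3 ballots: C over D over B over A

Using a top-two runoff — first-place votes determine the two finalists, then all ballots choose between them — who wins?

Round 1 first-place votes: A 3, B 7, C 9, D 0. C and B advance.
Runoff: C is ranked above B on 12 ballots, B above C on 7.

C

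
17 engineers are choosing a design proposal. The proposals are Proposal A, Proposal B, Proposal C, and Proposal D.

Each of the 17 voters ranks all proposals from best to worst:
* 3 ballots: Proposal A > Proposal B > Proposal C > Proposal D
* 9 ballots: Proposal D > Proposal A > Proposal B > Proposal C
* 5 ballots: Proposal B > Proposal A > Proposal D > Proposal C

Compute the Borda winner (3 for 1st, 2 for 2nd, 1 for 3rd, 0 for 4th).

Proposal A

Proposal A: 3×3 + 9×2 + 5×2 = 37
Proposal B: 3×2 + 9×1 + 5×3 = 30
Proposal C: 3×1 + 9×0 + 5×0 = 3
Proposal D: 3×0 + 9×3 + 5×1 = 32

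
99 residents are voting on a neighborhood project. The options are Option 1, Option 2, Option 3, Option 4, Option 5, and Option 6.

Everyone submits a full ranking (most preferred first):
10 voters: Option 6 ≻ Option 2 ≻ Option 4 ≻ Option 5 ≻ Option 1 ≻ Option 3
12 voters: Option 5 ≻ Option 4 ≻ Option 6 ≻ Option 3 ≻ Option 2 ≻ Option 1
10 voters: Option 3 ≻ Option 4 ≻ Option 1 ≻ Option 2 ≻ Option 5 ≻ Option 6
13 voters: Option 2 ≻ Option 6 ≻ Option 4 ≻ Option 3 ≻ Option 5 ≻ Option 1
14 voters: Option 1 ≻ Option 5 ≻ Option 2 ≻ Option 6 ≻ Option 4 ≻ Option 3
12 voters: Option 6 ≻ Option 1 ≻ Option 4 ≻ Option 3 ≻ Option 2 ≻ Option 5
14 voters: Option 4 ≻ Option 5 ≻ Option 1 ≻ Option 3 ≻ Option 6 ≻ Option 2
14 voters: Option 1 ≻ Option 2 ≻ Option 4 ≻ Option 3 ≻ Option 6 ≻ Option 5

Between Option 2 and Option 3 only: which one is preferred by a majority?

Option 2 is ranked above Option 3 on 51 ballots; Option 3 above Option 2 on 48.

Option 2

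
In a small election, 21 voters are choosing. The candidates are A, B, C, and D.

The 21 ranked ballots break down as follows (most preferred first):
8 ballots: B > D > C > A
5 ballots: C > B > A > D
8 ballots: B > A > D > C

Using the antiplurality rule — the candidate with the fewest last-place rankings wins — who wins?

B

Last-place votes: A 8, B 0, C 8, D 5.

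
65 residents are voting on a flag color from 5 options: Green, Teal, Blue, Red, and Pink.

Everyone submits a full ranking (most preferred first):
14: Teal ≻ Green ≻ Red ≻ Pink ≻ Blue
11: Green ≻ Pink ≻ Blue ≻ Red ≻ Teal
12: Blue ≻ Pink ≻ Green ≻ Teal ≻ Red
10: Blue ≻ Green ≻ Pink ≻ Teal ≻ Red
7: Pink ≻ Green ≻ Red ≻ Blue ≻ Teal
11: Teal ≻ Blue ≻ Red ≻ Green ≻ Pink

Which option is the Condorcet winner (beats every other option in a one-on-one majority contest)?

Blue vs Green: 33–32
Blue vs Teal: 40–25
Blue vs Red: 44–21
Blue vs Pink: 33–32
Blue beats every other option.

Blue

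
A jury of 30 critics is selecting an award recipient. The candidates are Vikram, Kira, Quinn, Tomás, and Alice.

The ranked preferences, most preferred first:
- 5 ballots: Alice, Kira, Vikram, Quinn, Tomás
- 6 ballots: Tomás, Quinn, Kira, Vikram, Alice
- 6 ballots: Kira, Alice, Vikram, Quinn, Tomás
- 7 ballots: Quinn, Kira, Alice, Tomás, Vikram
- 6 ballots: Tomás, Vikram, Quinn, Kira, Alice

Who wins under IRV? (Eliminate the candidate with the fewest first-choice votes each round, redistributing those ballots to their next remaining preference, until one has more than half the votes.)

Round 1: Vikram 0, Kira 6, Quinn 7, Tomás 12, Alice 5. Vikram eliminated.
Round 2: Kira 6, Quinn 7, Tomás 12, Alice 5. Alice eliminated.
Round 3: Kira 11, Quinn 7, Tomás 12. Quinn eliminated.
Round 4: Kira 18, Tomás 12. Kira has a majority (≥16).

Kira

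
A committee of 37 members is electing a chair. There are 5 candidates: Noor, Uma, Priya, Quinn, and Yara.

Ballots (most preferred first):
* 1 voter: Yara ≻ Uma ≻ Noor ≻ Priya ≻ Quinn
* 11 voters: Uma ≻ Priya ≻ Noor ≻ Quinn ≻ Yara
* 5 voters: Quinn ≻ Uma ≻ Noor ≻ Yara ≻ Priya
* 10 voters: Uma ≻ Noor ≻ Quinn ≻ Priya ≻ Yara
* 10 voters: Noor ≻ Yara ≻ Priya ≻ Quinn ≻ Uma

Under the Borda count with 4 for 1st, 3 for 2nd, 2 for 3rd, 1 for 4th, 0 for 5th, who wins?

Noor

Noor: 1×2 + 11×2 + 5×2 + 10×3 + 10×4 = 104
Uma: 1×3 + 11×4 + 5×3 + 10×4 + 10×0 = 102
Priya: 1×1 + 11×3 + 5×0 + 10×1 + 10×2 = 64
Quinn: 1×0 + 11×1 + 5×4 + 10×2 + 10×1 = 61
Yara: 1×4 + 11×0 + 5×1 + 10×0 + 10×3 = 39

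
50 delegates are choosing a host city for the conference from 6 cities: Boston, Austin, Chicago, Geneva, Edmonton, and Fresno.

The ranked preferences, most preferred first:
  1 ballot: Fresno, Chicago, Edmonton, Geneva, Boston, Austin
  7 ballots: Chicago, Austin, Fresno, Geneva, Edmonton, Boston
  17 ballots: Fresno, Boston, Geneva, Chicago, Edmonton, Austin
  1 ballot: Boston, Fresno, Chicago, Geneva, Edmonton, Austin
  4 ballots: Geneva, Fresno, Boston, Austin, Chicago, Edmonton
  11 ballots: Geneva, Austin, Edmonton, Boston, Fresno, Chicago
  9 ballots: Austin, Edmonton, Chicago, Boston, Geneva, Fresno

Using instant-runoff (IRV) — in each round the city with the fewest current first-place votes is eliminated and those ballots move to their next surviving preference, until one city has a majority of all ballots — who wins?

Round 1: Boston 1, Austin 9, Chicago 7, Geneva 15, Edmonton 0, Fresno 18. Edmonton eliminated.
Round 2: Boston 1, Austin 9, Chicago 7, Geneva 15, Fresno 18. Boston eliminated.
Round 3: Austin 9, Chicago 7, Geneva 15, Fresno 19. Chicago eliminated.
Round 4: Austin 16, Geneva 15, Fresno 19. Geneva eliminated.
Round 5: Austin 27, Fresno 23. Austin has a majority (≥26).

Austin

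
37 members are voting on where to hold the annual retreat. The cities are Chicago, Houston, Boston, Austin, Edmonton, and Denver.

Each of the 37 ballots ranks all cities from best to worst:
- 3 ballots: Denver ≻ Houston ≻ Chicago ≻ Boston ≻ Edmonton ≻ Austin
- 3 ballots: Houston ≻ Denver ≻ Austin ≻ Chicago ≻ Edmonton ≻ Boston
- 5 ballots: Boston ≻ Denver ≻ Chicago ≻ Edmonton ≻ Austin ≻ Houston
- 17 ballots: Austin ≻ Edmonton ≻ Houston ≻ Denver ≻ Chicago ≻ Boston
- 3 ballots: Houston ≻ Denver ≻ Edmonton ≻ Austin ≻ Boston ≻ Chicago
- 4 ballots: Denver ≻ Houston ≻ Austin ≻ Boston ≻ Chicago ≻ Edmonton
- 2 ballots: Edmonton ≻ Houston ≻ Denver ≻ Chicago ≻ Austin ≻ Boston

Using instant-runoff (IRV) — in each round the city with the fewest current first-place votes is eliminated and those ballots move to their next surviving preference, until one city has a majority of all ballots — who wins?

Round 1: Chicago 0, Houston 6, Boston 5, Austin 17, Edmonton 2, Denver 7. Chicago eliminated.
Round 2: Houston 6, Boston 5, Austin 17, Edmonton 2, Denver 7. Edmonton eliminated.
Round 3: Houston 8, Boston 5, Austin 17, Denver 7. Boston eliminated.
Round 4: Houston 8, Austin 17, Denver 12. Houston eliminated.
Round 5: Austin 17, Denver 20. Denver has a majority (≥19).

Denver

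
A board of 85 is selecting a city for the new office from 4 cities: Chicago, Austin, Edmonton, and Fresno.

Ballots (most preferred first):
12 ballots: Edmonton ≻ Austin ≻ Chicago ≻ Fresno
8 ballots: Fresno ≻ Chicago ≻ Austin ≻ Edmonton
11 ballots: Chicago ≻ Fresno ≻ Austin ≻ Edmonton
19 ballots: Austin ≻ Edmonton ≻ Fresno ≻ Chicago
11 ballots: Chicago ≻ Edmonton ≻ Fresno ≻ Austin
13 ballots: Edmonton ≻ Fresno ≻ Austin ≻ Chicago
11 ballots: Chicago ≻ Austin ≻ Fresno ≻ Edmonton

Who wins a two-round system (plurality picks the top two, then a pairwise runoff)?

Round 1 first-place votes: Chicago 33, Austin 19, Edmonton 25, Fresno 8. Chicago and Edmonton advance.
Runoff: Chicago is ranked above Edmonton on 41 ballots, Edmonton above Chicago on 44.

Edmonton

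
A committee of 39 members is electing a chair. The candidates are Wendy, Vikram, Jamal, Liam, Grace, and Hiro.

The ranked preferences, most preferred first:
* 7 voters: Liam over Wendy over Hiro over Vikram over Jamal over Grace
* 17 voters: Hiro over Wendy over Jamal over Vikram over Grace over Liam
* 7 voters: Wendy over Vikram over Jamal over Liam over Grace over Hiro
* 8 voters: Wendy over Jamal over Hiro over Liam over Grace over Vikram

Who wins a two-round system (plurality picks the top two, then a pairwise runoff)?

Wendy

Round 1 first-place votes: Wendy 15, Vikram 0, Jamal 0, Liam 7, Grace 0, Hiro 17. Hiro and Wendy advance.
Runoff: Hiro is ranked above Wendy on 17 ballots, Wendy above Hiro on 22.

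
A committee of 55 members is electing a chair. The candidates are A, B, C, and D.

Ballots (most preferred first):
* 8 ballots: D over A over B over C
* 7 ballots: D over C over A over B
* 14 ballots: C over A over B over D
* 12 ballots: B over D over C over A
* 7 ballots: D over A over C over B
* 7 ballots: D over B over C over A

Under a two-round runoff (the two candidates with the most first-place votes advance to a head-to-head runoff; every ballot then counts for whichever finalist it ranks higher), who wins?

Round 1 first-place votes: A 0, B 12, C 14, D 29. D and C advance.
Runoff: D is ranked above C on 41 ballots, C above D on 14.

D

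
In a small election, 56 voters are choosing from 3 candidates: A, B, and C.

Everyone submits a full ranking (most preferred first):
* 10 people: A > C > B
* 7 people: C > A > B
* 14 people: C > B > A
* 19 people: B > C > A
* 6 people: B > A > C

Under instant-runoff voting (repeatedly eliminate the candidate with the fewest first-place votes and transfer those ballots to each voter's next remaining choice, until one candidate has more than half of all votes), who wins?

C

Round 1: A 10, B 25, C 21. A eliminated.
Round 2: B 25, C 31. C has a majority (≥29).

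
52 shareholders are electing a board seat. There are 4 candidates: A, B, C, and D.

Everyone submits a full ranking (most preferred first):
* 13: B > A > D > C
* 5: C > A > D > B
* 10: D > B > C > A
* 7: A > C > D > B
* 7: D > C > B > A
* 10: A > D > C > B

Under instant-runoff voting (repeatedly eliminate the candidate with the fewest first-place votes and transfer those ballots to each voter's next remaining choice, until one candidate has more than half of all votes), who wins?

Round 1: A 17, B 13, C 5, D 17. C eliminated.
Round 2: A 22, B 13, D 17. B eliminated.
Round 3: A 35, D 17. A has a majority (≥27).

A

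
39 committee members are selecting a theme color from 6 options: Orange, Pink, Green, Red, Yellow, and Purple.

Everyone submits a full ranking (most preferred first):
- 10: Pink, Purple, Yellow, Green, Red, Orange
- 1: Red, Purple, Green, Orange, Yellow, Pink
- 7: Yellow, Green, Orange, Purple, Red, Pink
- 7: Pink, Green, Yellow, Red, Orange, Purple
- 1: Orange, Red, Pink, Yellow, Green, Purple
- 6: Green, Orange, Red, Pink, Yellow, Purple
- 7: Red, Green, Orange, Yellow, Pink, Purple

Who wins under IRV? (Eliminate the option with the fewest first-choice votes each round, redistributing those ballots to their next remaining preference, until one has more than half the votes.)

Round 1: Orange 1, Pink 17, Green 6, Red 8, Yellow 7, Purple 0. Purple eliminated.
Round 2: Orange 1, Pink 17, Green 6, Red 8, Yellow 7. Orange eliminated.
Round 3: Pink 17, Green 6, Red 9, Yellow 7. Green eliminated.
Round 4: Pink 17, Red 15, Yellow 7. Yellow eliminated.
Round 5: Pink 17, Red 22. Red has a majority (≥20).

Red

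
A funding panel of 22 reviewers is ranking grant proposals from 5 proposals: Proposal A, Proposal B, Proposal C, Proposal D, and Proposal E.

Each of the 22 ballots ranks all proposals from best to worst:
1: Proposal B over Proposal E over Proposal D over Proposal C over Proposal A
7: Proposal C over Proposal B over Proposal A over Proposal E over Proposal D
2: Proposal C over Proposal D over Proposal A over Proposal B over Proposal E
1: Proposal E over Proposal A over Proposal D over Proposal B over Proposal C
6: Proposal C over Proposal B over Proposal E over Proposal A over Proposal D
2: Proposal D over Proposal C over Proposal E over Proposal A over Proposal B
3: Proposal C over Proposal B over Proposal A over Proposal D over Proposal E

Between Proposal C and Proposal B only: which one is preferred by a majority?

Proposal C

Proposal C is ranked above Proposal B on 20 ballots; Proposal B above Proposal C on 2.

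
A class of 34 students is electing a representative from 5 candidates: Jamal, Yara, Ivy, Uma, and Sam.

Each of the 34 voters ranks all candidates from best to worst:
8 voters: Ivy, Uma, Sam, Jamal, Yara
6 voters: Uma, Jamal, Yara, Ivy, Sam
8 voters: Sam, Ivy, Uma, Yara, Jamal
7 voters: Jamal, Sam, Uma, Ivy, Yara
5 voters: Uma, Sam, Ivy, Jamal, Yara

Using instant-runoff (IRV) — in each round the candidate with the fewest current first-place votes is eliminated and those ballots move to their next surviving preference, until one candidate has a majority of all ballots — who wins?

Round 1: Jamal 7, Yara 0, Ivy 8, Uma 11, Sam 8. Yara eliminated.
Round 2: Jamal 7, Ivy 8, Uma 11, Sam 8. Jamal eliminated.
Round 3: Ivy 8, Uma 11, Sam 15. Ivy eliminated.
Round 4: Uma 19, Sam 15. Uma has a majority (≥18).

Uma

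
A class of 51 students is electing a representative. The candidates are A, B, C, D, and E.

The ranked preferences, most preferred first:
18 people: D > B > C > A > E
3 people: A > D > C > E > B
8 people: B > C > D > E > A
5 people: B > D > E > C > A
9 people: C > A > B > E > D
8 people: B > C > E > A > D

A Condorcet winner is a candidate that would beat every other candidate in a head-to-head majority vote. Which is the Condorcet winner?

B vs A: 39–12
B vs C: 39–12
B vs D: 30–21
B vs E: 48–3
B beats every other candidate.

B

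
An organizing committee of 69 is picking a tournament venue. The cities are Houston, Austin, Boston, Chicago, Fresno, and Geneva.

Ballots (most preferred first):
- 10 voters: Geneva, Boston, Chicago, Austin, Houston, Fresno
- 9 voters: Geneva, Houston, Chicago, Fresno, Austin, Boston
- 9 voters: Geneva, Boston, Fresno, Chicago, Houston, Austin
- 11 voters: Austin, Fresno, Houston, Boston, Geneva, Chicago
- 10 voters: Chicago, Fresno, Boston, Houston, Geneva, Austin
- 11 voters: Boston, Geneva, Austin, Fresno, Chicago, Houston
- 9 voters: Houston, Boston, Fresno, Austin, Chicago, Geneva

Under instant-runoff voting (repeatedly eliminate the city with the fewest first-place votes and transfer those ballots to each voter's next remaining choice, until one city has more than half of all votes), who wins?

Round 1: Houston 9, Austin 11, Boston 11, Chicago 10, Fresno 0, Geneva 28. Fresno eliminated.
Round 2: Houston 9, Austin 11, Boston 11, Chicago 10, Geneva 28. Houston eliminated.
Round 3: Austin 11, Boston 20, Chicago 10, Geneva 28. Chicago eliminated.
Round 4: Austin 11, Boston 30, Geneva 28. Austin eliminated.
Round 5: Boston 41, Geneva 28. Boston has a majority (≥35).

Boston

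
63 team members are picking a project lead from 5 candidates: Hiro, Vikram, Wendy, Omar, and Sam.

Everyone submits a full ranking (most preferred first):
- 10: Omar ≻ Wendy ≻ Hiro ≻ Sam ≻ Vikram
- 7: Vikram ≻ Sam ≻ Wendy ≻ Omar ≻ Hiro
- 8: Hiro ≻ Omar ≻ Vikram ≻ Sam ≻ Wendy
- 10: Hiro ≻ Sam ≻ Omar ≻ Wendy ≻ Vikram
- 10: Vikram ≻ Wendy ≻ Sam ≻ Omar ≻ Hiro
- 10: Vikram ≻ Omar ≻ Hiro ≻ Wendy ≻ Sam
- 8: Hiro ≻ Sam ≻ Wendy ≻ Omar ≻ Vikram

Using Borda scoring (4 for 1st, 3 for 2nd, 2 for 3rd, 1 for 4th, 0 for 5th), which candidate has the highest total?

Hiro: 10×2 + 7×0 + 8×4 + 10×4 + 10×0 + 10×2 + 8×4 = 144
Vikram: 10×0 + 7×4 + 8×2 + 10×0 + 10×4 + 10×4 + 8×0 = 124
Wendy: 10×3 + 7×2 + 8×0 + 10×1 + 10×3 + 10×1 + 8×2 = 110
Omar: 10×4 + 7×1 + 8×3 + 10×2 + 10×1 + 10×3 + 8×1 = 139
Sam: 10×1 + 7×3 + 8×1 + 10×3 + 10×2 + 10×0 + 8×3 = 113

Hiro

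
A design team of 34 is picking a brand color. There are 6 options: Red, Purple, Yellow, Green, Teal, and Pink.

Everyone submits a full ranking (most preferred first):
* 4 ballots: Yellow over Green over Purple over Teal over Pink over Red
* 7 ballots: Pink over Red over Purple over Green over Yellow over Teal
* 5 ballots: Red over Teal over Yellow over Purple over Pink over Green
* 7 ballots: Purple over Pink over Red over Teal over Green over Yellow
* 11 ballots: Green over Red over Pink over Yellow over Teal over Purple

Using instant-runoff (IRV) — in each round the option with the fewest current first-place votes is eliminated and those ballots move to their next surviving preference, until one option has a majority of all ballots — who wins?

Round 1: Red 5, Purple 7, Yellow 4, Green 11, Teal 0, Pink 7. Teal eliminated.
Round 2: Red 5, Purple 7, Yellow 4, Green 11, Pink 7. Yellow eliminated.
Round 3: Red 5, Purple 7, Green 15, Pink 7. Red eliminated.
Round 4: Purple 12, Green 15, Pink 7. Pink eliminated.
Round 5: Purple 19, Green 15. Purple has a majority (≥18).

Purple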